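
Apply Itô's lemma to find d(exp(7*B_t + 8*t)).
d(exp(7*B_t + 8*t)) = (65*exp(7*B_t + 8*t)/2) dt + (7*exp(7*B_t + 8*t)) dB_t

Itô's formula for f(t, x): d f(t, B_t) = (f_t + (1/2) f_xx) dt + f_x dB_t. Compute partials of f(t, x) = exp(8*t + 7*x):
  f_t(t,x)  = 8*exp(8*t + 7*x)
  f_x(t,x)  = 7*exp(8*t + 7*x)
  f_xx(t,x) = 49*exp(8*t + 7*x)
Assemble drift = f_t + (1/2) f_xx = 65*exp(8*t + 7*x)/2 and diffusion = f_x = 7*exp(8*t + 7*x). Substituting x = B_t:
  d(exp(7*B_t + 8*t)) = (65*exp(7*B_t + 8*t)/2) dt + (7*exp(7*B_t + 8*t)) dB_t.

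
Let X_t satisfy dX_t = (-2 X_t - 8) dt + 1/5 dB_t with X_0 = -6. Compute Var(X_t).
Var(X_t) = 1/100 - exp(-4*t)/100

The variance V(t) = Var(X_t) satisfies V'(t) = 2 a V(t) + c^2 with V(0) = 0 (drift coefficient is linear in X, diffusion is constant). With a = -2, c = 1/5, the solution is
  V(t) = (c^2 / (2 a)) * (exp(2 a t) - 1)
       = ((1/5)^2 / (2*(-2))) * (exp((-4) t) - 1)
       = 1/100 - exp(-4*t)/100.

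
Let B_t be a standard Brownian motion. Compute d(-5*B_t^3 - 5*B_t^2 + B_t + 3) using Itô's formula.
d(-5*B_t^3 - 5*B_t^2 + B_t + 3) = (-15*B_t - 5) dt + (-15*B_t^2 - 10*B_t + 1) dB_t

Itô's formula for f(B_t) gives d f(B_t) = f'(B_t) dB_t + (1/2) f''(B_t) dt. Compute derivatives of f(x) = -5*x^3 - 5*x^2 + x + 3:
  f'(x)  = -15*x^2 - 10*x + 1
  f''(x) = -30*x - 10
Substitute x = B_t and multiply the f'' term by 1/2:
  drift     = (1/2) * (-30*x - 10) evaluated at B_t = -15*B_t - 5
  diffusion = (-15*x^2 - 10*x + 1) evaluated at B_t = -15*B_t^2 - 10*B_t + 1
Therefore d(-5*B_t^3 - 5*B_t^2 + B_t + 3) = (-15*B_t - 5) dt + (-15*B_t^2 - 10*B_t + 1) dB_t.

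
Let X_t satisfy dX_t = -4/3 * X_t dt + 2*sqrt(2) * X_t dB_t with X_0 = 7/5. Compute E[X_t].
E[X_t] = 7*exp(-4*t/3)/5

For GBM dX = mu X dt + sigma X dB with X_0 = x_0, apply Itô to Y = log X: dY = (mu - sigma^2/2) dt + sigma dB, so Y_t = log(x_0) + (mu - sigma^2/2) t + sigma B_t and hence X_t = x_0 * exp((mu - sigma^2/2) t + sigma B_t).
With mu = -4/3, sigma = 2*sqrt(2), x_0 = 7/5, this gives:
  X_t = 7/5 * exp((-16/3) * t + (2*sqrt(2)) * B_t).
Since sigma*B_t ~ Normal(0, sigma^2 t), E[exp(sigma*B_t)] = exp(sigma^2 t / 2); so E[X_t] = x_0 * exp((mu - sigma^2/2) t) * exp(sigma^2 t / 2) = x_0 * exp(mu t) = 7*exp(-4*t/3)/5.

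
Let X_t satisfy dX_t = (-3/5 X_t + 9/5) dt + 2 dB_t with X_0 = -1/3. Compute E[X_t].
E[X_t] = 3 - 10*exp(-3*t/5)/3

Taking expectations and using E[dB_t] = 0, the mean m(t) = E[X_t] satisfies the ODE m'(t) = a m(t) + b with m(0) = x_0. With a = -3/5, b = 9/5, x_0 = -1/3, the solution is
  m(t) = x_0 * exp(a t) + (b/a) * (exp(a t) - 1)
       = (-1/3) * exp((-3/5) t) + ((9/5)/(-3/5)) * (exp((-3/5) t) - 1)
       = 3 - 10*exp(-3*t/5)/3.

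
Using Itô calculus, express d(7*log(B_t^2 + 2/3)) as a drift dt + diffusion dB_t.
d(7*log(B_t^2 + 2/3)) = (21*(2 - 3*B_t^2)/(3*B_t^2 + 2)^2) dt + (42*B_t/(3*B_t^2 + 2)) dB_t

Itô's formula for f(B_t) gives d f(B_t) = f'(B_t) dB_t + (1/2) f''(B_t) dt. Compute derivatives of f(x) = 7*log(x^2 + 2/3):
  f'(x)  = 42*x/(3*x^2 + 2)
  f''(x) = 42*(2 - 3*x^2)/(3*x^2 + 2)^2
Substitute x = B_t and multiply the f'' term by 1/2:
  drift     = (1/2) * (42*(2 - 3*x^2)/(3*x^2 + 2)^2) evaluated at B_t = 21*(2 - 3*B_t^2)/(3*B_t^2 + 2)^2
  diffusion = (42*x/(3*x^2 + 2)) evaluated at B_t = 42*B_t/(3*B_t^2 + 2)
Therefore d(7*log(B_t^2 + 2/3)) = (21*(2 - 3*B_t^2)/(3*B_t^2 + 2)^2) dt + (42*B_t/(3*B_t^2 + 2)) dB_t.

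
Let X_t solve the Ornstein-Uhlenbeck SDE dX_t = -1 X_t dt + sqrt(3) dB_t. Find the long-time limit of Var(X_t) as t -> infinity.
lim Var(X_t) = 3/2

The OU SDE dX = -theta X dt + sigma dB admits the integrating factor exp(theta t): d(exp(theta t) X_t) = sigma exp(theta t) dB_t. Integrating from 0 to t gives X_t = x_0 * exp(-theta t) + sigma * int_0^t exp(-theta (t-s)) dB_s for any initial x_0. The Itô integral has variance (by the Itô isometry) sigma^2 * int_0^t exp(-2 theta (t - s)) ds = sigma^2 * (1 - exp(-2 theta t)) / (2 theta), independent of x_0.
With theta = 1, sigma = sqrt(3):
  Var(X_t) = (sqrt(3))^2 * (1 - exp(-2*1 t)) / (2 * 1) = 3/2 - 3*exp(-2*t)/2.
As t -> infinity, exp(-2*1 t) -> 0, so the stationary variance is sigma^2 / (2 theta) = 3/2.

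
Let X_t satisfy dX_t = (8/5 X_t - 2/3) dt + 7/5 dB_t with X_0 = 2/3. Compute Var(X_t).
Var(X_t) = 49*exp(16*t/5)/80 - 49/80

The variance V(t) = Var(X_t) satisfies V'(t) = 2 a V(t) + c^2 with V(0) = 0 (drift coefficient is linear in X, diffusion is constant). With a = 8/5, c = 7/5, the solution is
  V(t) = (c^2 / (2 a)) * (exp(2 a t) - 1)
       = ((7/5)^2 / (2*(8/5))) * (exp((16/5) t) - 1)
       = 49*exp(16*t/5)/80 - 49/80.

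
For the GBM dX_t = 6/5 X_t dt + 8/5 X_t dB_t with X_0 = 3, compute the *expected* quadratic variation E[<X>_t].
E[<X>_t] = 144*exp(124*t/25)/31 - 144/31

<X>_t = int_0^t ((8/5) * X_s)^2 ds. Taking expectation inside the integral: E[<X>_t] = (8/5)^2 * int_0^t E[X_s^2] ds. For GBM, E[X_s^2] = x_0^2 * exp((2 mu + sigma^2) s). Integrating:
  E[<X>_t] = (8/5)^2 * 3^2 * (exp((2*(6/5) + (8/5)^2) t) - 1) / (2*(6/5) + (8/5)^2)
           = (8/5)^2 * 3^2 * (exp((124/25) t) - 1) / (124/25) = 144*exp(124*t/25)/31 - 144/31.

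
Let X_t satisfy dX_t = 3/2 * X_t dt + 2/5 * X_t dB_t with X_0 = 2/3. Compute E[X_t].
E[X_t] = 2*exp(3*t/2)/3

For GBM dX = mu X dt + sigma X dB with X_0 = x_0, apply Itô to Y = log X: dY = (mu - sigma^2/2) dt + sigma dB, so Y_t = log(x_0) + (mu - sigma^2/2) t + sigma B_t and hence X_t = x_0 * exp((mu - sigma^2/2) t + sigma B_t).
With mu = 3/2, sigma = 2/5, x_0 = 2/3, this gives:
  X_t = 2/3 * exp((71/50) * t + (2/5) * B_t).
Since sigma*B_t ~ Normal(0, sigma^2 t), E[exp(sigma*B_t)] = exp(sigma^2 t / 2); so E[X_t] = x_0 * exp((mu - sigma^2/2) t) * exp(sigma^2 t / 2) = x_0 * exp(mu t) = 2*exp(3*t/2)/3.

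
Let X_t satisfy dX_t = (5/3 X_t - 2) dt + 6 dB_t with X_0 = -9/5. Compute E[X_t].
E[X_t] = 6/5 - 3*exp(5*t/3)

Taking expectations and using E[dB_t] = 0, the mean m(t) = E[X_t] satisfies the ODE m'(t) = a m(t) + b with m(0) = x_0. With a = 5/3, b = -2, x_0 = -9/5, the solution is
  m(t) = x_0 * exp(a t) + (b/a) * (exp(a t) - 1)
       = (-9/5) * exp((5/3) t) + ((-2)/(5/3)) * (exp((5/3) t) - 1)
       = 6/5 - 3*exp(5*t/3).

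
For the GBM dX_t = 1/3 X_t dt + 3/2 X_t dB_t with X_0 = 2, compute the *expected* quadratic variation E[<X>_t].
E[<X>_t] = 108*exp(35*t/12)/35 - 108/35

<X>_t = int_0^t ((3/2) * X_s)^2 ds. Taking expectation inside the integral: E[<X>_t] = (3/2)^2 * int_0^t E[X_s^2] ds. For GBM, E[X_s^2] = x_0^2 * exp((2 mu + sigma^2) s). Integrating:
  E[<X>_t] = (3/2)^2 * 2^2 * (exp((2*(1/3) + (3/2)^2) t) - 1) / (2*(1/3) + (3/2)^2)
           = (3/2)^2 * 2^2 * (exp((35/12) t) - 1) / (35/12) = 108*exp(35*t/12)/35 - 108/35.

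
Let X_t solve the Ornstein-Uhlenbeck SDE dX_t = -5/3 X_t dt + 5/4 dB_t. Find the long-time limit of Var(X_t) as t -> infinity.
lim Var(X_t) = 15/32

The OU SDE dX = -theta X dt + sigma dB admits the integrating factor exp(theta t): d(exp(theta t) X_t) = sigma exp(theta t) dB_t. Integrating from 0 to t gives X_t = x_0 * exp(-theta t) + sigma * int_0^t exp(-theta (t-s)) dB_s for any initial x_0. The Itô integral has variance (by the Itô isometry) sigma^2 * int_0^t exp(-2 theta (t - s)) ds = sigma^2 * (1 - exp(-2 theta t)) / (2 theta), independent of x_0.
With theta = 5/3, sigma = 5/4:
  Var(X_t) = (5/4)^2 * (1 - exp(-2*5/3 t)) / (2 * 5/3) = 15/32 - 15*exp(-10*t/3)/32.
As t -> infinity, exp(-2*5/3 t) -> 0, so the stationary variance is sigma^2 / (2 theta) = 15/32.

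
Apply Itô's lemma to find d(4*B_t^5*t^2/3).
d(4*B_t^5*t^2/3) = (8*B_t^3*t*(B_t^2 + 5*t)/3) dt + (20*B_t^4*t^2/3) dB_t

Itô's formula for f(t, x): d f(t, B_t) = (f_t + (1/2) f_xx) dt + f_x dB_t. Compute partials of f(t, x) = 4*t^2*x^5/3:
  f_t(t,x)  = 8*t*x^5/3
  f_x(t,x)  = 20*t^2*x^4/3
  f_xx(t,x) = 80*t^2*x^3/3
Assemble drift = f_t + (1/2) f_xx = 8*t*x^3*(5*t + x^2)/3 and diffusion = f_x = 20*t^2*x^4/3. Substituting x = B_t:
  d(4*B_t^5*t^2/3) = (8*B_t^3*t*(B_t^2 + 5*t)/3) dt + (20*B_t^4*t^2/3) dB_t.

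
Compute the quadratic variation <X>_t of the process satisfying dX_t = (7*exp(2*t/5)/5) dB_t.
<X>_t = 49*exp(4*t/5)/20 - 49/20

For an Itô process dX_t = a(t) dt + b(t) dB_t, the quadratic variation is <X>_t = int_0^t b(s)^2 ds (the drift term does not contribute). Here b(s) = 7*exp(2*s/5)/5, so
  b(s)^2 = 49*exp(4*s/5)/25.
Integrating from 0 to t:
  <X>_t = int_0^t (49*exp(4*s/5)/25) ds = 49*exp(4*t/5)/20 - 49/20.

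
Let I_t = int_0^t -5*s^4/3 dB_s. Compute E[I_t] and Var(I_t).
E[I_t] = 0; Var(I_t) = 25*t^9/81

The Itô integral of a deterministic integrand f(s) has mean 0 because each increment f(s) * (B_{s+ds} - B_s) has mean 0. By the Itô isometry:
  Var( int_0^t f(s) dB_s ) = E[ (int_0^t f(s) dB_s)^2 ] = int_0^t f(s)^2 ds.
Here f(s) = -5*s^4/3, so f(s)^2 = 25*s^8/9. Integrate:
  int_0^t (25*s^8/9) ds = 25*t^9/81.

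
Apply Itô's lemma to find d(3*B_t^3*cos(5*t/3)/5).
d(3*B_t^3*cos(5*t/3)/5) = (B_t*(-B_t^2*sin(5*t/3) + 9*cos(5*t/3)/5)) dt + (9*B_t^2*cos(5*t/3)/5) dB_t

Itô's formula for f(t, x): d f(t, B_t) = (f_t + (1/2) f_xx) dt + f_x dB_t. Compute partials of f(t, x) = 3*x^3*cos(5*t/3)/5:
  f_t(t,x)  = -x^3*sin(5*t/3)
  f_x(t,x)  = 9*x^2*cos(5*t/3)/5
  f_xx(t,x) = 18*x*cos(5*t/3)/5
Assemble drift = f_t + (1/2) f_xx = x*(-x^2*sin(5*t/3) + 9*cos(5*t/3)/5) and diffusion = f_x = 9*x^2*cos(5*t/3)/5. Substituting x = B_t:
  d(3*B_t^3*cos(5*t/3)/5) = (B_t*(-B_t^2*sin(5*t/3) + 9*cos(5*t/3)/5)) dt + (9*B_t^2*cos(5*t/3)/5) dB_t.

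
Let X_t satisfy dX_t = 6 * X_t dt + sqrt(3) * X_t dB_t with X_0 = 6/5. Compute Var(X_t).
Var(X_t) = 36*(exp(3*t) - 1)*exp(12*t)/25

For GBM dX = mu X dt + sigma X dB with X_0 = x_0, apply Itô to Y = log X: dY = (mu - sigma^2/2) dt + sigma dB, so Y_t = log(x_0) + (mu - sigma^2/2) t + sigma B_t and hence X_t = x_0 * exp((mu - sigma^2/2) t + sigma B_t).
With mu = 6, sigma = sqrt(3), x_0 = 6/5, this gives:
  X_t = 6/5 * exp((9/2) * t + (sqrt(3)) * B_t).
Since sigma*B_t ~ Normal(0, sigma^2 t), E[exp(sigma*B_t)] = exp(sigma^2 t / 2); so E[X_t] = x_0 * exp((mu - sigma^2/2) t) * exp(sigma^2 t / 2) = x_0 * exp(mu t) = 6*exp(6*t)/5.
Var(X_t) = E[X_t^2] - (E[X_t])^2 = x_0^2 * exp(2 mu t) * (exp(sigma^2 t) - 1) = 36*(exp(3*t) - 1)*exp(12*t)/25.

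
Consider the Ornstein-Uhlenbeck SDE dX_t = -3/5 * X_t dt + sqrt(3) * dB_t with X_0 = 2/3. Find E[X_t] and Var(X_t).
E[X_t] = 2*exp(-3*t/5)/3; Var(X_t) = 5/2 - 5*exp(-6*t/5)/2

The OU SDE dX = -theta X dt + sigma dB admits the integrating factor exp(theta t): d(exp(theta t) X_t) = sigma exp(theta t) dB_t. Integrating from 0 to t:
  X_t = x_0 * exp(-theta t) + sigma * int_0^t exp(-theta (t-s)) dB_s.
The Itô integral has mean 0 and (by the Itô isometry) variance sigma^2 * int_0^t exp(-2 theta (t - s)) ds = sigma^2 * (1 - exp(-2 theta t)) / (2 theta).
With theta = 3/5, sigma = sqrt(3), x_0 = 2/3:
  E[X_t] = 2/3 * exp(-3/5 t) = 2*exp(-3*t/5)/3
  Var(X_t) = (sqrt(3))^2 * (1 - exp(-2*3/5 t)) / (2 * 3/5) = 5/2 - 5*exp(-6*t/5)/2.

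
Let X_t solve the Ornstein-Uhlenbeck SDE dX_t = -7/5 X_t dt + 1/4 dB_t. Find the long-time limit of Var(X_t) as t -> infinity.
lim Var(X_t) = 5/224

The OU SDE dX = -theta X dt + sigma dB admits the integrating factor exp(theta t): d(exp(theta t) X_t) = sigma exp(theta t) dB_t. Integrating from 0 to t gives X_t = x_0 * exp(-theta t) + sigma * int_0^t exp(-theta (t-s)) dB_s for any initial x_0. The Itô integral has variance (by the Itô isometry) sigma^2 * int_0^t exp(-2 theta (t - s)) ds = sigma^2 * (1 - exp(-2 theta t)) / (2 theta), independent of x_0.
With theta = 7/5, sigma = 1/4:
  Var(X_t) = (1/4)^2 * (1 - exp(-2*7/5 t)) / (2 * 7/5) = 5/224 - 5*exp(-14*t/5)/224.
As t -> infinity, exp(-2*7/5 t) -> 0, so the stationary variance is sigma^2 / (2 theta) = 5/224.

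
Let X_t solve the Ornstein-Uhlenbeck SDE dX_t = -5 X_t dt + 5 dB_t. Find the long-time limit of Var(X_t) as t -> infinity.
lim Var(X_t) = 5/2

The OU SDE dX = -theta X dt + sigma dB admits the integrating factor exp(theta t): d(exp(theta t) X_t) = sigma exp(theta t) dB_t. Integrating from 0 to t gives X_t = x_0 * exp(-theta t) + sigma * int_0^t exp(-theta (t-s)) dB_s for any initial x_0. The Itô integral has variance (by the Itô isometry) sigma^2 * int_0^t exp(-2 theta (t - s)) ds = sigma^2 * (1 - exp(-2 theta t)) / (2 theta), independent of x_0.
With theta = 5, sigma = 5:
  Var(X_t) = (5)^2 * (1 - exp(-2*5 t)) / (2 * 5) = 5/2 - 5*exp(-10*t)/2.
As t -> infinity, exp(-2*5 t) -> 0, so the stationary variance is sigma^2 / (2 theta) = 5/2.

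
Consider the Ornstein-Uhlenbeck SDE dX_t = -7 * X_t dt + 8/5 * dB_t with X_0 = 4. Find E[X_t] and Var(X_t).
E[X_t] = 4*exp(-7*t); Var(X_t) = 32/175 - 32*exp(-14*t)/175

The OU SDE dX = -theta X dt + sigma dB admits the integrating factor exp(theta t): d(exp(theta t) X_t) = sigma exp(theta t) dB_t. Integrating from 0 to t:
  X_t = x_0 * exp(-theta t) + sigma * int_0^t exp(-theta (t-s)) dB_s.
The Itô integral has mean 0 and (by the Itô isometry) variance sigma^2 * int_0^t exp(-2 theta (t - s)) ds = sigma^2 * (1 - exp(-2 theta t)) / (2 theta).
With theta = 7, sigma = 8/5, x_0 = 4:
  E[X_t] = 4 * exp(-7 t) = 4*exp(-7*t)
  Var(X_t) = (8/5)^2 * (1 - exp(-2*7 t)) / (2 * 7) = 32/175 - 32*exp(-14*t)/175.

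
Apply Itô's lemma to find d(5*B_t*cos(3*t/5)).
d(5*B_t*cos(3*t/5)) = (-3*B_t*sin(3*t/5)) dt + (5*cos(3*t/5)) dB_t

Itô's formula for f(t, x): d f(t, B_t) = (f_t + (1/2) f_xx) dt + f_x dB_t. Compute partials of f(t, x) = 5*x*cos(3*t/5):
  f_t(t,x)  = -3*x*sin(3*t/5)
  f_x(t,x)  = 5*cos(3*t/5)
  f_xx(t,x) = 0
Assemble drift = f_t + (1/2) f_xx = -3*x*sin(3*t/5) and diffusion = f_x = 5*cos(3*t/5). Substituting x = B_t:
  d(5*B_t*cos(3*t/5)) = (-3*B_t*sin(3*t/5)) dt + (5*cos(3*t/5)) dB_t.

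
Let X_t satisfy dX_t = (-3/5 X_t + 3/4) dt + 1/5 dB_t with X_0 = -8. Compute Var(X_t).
Var(X_t) = 1/30 - exp(-6*t/5)/30

The variance V(t) = Var(X_t) satisfies V'(t) = 2 a V(t) + c^2 with V(0) = 0 (drift coefficient is linear in X, diffusion is constant). With a = -3/5, c = 1/5, the solution is
  V(t) = (c^2 / (2 a)) * (exp(2 a t) - 1)
       = ((1/5)^2 / (2*(-3/5))) * (exp((-6/5) t) - 1)
       = 1/30 - exp(-6*t/5)/30.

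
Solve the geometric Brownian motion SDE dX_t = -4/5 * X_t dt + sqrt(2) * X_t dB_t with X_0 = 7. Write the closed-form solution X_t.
X_t = 7 * exp((-9/5) * t + (sqrt(2)) * B_t)

For GBM dX = mu X dt + sigma X dB with X_0 = x_0, apply Itô to Y = log X: dY = (mu - sigma^2/2) dt + sigma dB, so Y_t = log(x_0) + (mu - sigma^2/2) t + sigma B_t and hence X_t = x_0 * exp((mu - sigma^2/2) t + sigma B_t).
With mu = -4/5, sigma = sqrt(2), x_0 = 7, this gives:
  X_t = 7 * exp((-9/5) * t + (sqrt(2)) * B_t).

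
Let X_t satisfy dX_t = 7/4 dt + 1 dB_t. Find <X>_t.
<X>_t = t

For an Itô process dX_t = a(t) dt + b(t) dB_t, the quadratic variation is <X>_t = int_0^t b(s)^2 ds (the drift term does not contribute). Here b(s) = 1, so
  b(s)^2 = 1.
Integrating from 0 to t:
  <X>_t = int_0^t (1) ds = t.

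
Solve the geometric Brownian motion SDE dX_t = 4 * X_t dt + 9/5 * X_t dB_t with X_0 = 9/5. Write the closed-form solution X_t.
X_t = 9/5 * exp((119/50) * t + (9/5) * B_t)

For GBM dX = mu X dt + sigma X dB with X_0 = x_0, apply Itô to Y = log X: dY = (mu - sigma^2/2) dt + sigma dB, so Y_t = log(x_0) + (mu - sigma^2/2) t + sigma B_t and hence X_t = x_0 * exp((mu - sigma^2/2) t + sigma B_t).
With mu = 4, sigma = 9/5, x_0 = 9/5, this gives:
  X_t = 9/5 * exp((119/50) * t + (9/5) * B_t).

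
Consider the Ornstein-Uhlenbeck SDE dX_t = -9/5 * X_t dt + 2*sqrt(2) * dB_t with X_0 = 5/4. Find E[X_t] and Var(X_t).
E[X_t] = 5*exp(-9*t/5)/4; Var(X_t) = 20/9 - 20*exp(-18*t/5)/9

The OU SDE dX = -theta X dt + sigma dB admits the integrating factor exp(theta t): d(exp(theta t) X_t) = sigma exp(theta t) dB_t. Integrating from 0 to t:
  X_t = x_0 * exp(-theta t) + sigma * int_0^t exp(-theta (t-s)) dB_s.
The Itô integral has mean 0 and (by the Itô isometry) variance sigma^2 * int_0^t exp(-2 theta (t - s)) ds = sigma^2 * (1 - exp(-2 theta t)) / (2 theta).
With theta = 9/5, sigma = 2*sqrt(2), x_0 = 5/4:
  E[X_t] = 5/4 * exp(-9/5 t) = 5*exp(-9*t/5)/4
  Var(X_t) = (2*sqrt(2))^2 * (1 - exp(-2*9/5 t)) / (2 * 9/5) = 20/9 - 20*exp(-18*t/5)/9.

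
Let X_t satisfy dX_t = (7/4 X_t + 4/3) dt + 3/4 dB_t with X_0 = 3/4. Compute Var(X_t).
Var(X_t) = 9*exp(7*t/2)/56 - 9/56

The variance V(t) = Var(X_t) satisfies V'(t) = 2 a V(t) + c^2 with V(0) = 0 (drift coefficient is linear in X, diffusion is constant). With a = 7/4, c = 3/4, the solution is
  V(t) = (c^2 / (2 a)) * (exp(2 a t) - 1)
       = ((3/4)^2 / (2*(7/4))) * (exp((7/2) t) - 1)
       = 9*exp(7*t/2)/56 - 9/56.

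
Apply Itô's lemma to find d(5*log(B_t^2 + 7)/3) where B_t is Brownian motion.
d(5*log(B_t^2 + 7)/3) = (5*(7 - B_t^2)/(3*(B_t^2 + 7)^2)) dt + (10*B_t/(3*(B_t^2 + 7))) dB_t

Itô's formula for f(B_t) gives d f(B_t) = f'(B_t) dB_t + (1/2) f''(B_t) dt. Compute derivatives of f(x) = 5*log(x^2 + 7)/3:
  f'(x)  = 10*x/(3*(x^2 + 7))
  f''(x) = 10*(7 - x^2)/(3*(x^2 + 7)^2)
Substitute x = B_t and multiply the f'' term by 1/2:
  drift     = (1/2) * (10*(7 - x^2)/(3*(x^2 + 7)^2)) evaluated at B_t = 5*(7 - B_t^2)/(3*(B_t^2 + 7)^2)
  diffusion = (10*x/(3*(x^2 + 7))) evaluated at B_t = 10*B_t/(3*(B_t^2 + 7))
Therefore d(5*log(B_t^2 + 7)/3) = (5*(7 - B_t^2)/(3*(B_t^2 + 7)^2)) dt + (10*B_t/(3*(B_t^2 + 7))) dB_t.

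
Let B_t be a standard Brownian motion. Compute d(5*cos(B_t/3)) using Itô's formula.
d(5*cos(B_t/3)) = (-5*cos(B_t/3)/18) dt + (-5*sin(B_t/3)/3) dB_t

Itô's formula for f(B_t) gives d f(B_t) = f'(B_t) dB_t + (1/2) f''(B_t) dt. Compute derivatives of f(x) = 5*cos(x/3):
  f'(x)  = -5*sin(x/3)/3
  f''(x) = -5*cos(x/3)/9
Substitute x = B_t and multiply the f'' term by 1/2:
  drift     = (1/2) * (-5*cos(x/3)/9) evaluated at B_t = -5*cos(B_t/3)/18
  diffusion = (-5*sin(x/3)/3) evaluated at B_t = -5*sin(B_t/3)/3
Therefore d(5*cos(B_t/3)) = (-5*cos(B_t/3)/18) dt + (-5*sin(B_t/3)/3) dB_t.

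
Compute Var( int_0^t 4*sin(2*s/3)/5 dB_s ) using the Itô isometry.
Var = 8*t/25 - 6*sin(4*t/3)/25

The Itô integral of a deterministic integrand f(s) has mean 0 because each increment f(s) * (B_{s+ds} - B_s) has mean 0. By the Itô isometry:
  Var( int_0^t f(s) dB_s ) = E[ (int_0^t f(s) dB_s)^2 ] = int_0^t f(s)^2 ds.
Here f(s) = 4*sin(2*s/3)/5, so f(s)^2 = 16*sin(2*s/3)^2/25. Integrate:
  int_0^t (16*sin(2*s/3)^2/25) ds = 8*t/25 - 6*sin(4*t/3)/25.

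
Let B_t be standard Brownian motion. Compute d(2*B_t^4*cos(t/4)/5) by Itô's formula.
d(2*B_t^4*cos(t/4)/5) = (B_t^2*(-B_t^2*sin(t/4) + 24*cos(t/4))/10) dt + (8*B_t^3*cos(t/4)/5) dB_t

Itô's formula for f(t, x): d f(t, B_t) = (f_t + (1/2) f_xx) dt + f_x dB_t. Compute partials of f(t, x) = 2*x^4*cos(t/4)/5:
  f_t(t,x)  = -x^4*sin(t/4)/10
  f_x(t,x)  = 8*x^3*cos(t/4)/5
  f_xx(t,x) = 24*x^2*cos(t/4)/5
Assemble drift = f_t + (1/2) f_xx = x^2*(-x^2*sin(t/4) + 24*cos(t/4))/10 and diffusion = f_x = 8*x^3*cos(t/4)/5. Substituting x = B_t:
  d(2*B_t^4*cos(t/4)/5) = (B_t^2*(-B_t^2*sin(t/4) + 24*cos(t/4))/10) dt + (8*B_t^3*cos(t/4)/5) dB_t.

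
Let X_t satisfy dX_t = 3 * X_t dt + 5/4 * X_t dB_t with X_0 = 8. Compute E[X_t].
E[X_t] = 8*exp(3*t)

For GBM dX = mu X dt + sigma X dB with X_0 = x_0, apply Itô to Y = log X: dY = (mu - sigma^2/2) dt + sigma dB, so Y_t = log(x_0) + (mu - sigma^2/2) t + sigma B_t and hence X_t = x_0 * exp((mu - sigma^2/2) t + sigma B_t).
With mu = 3, sigma = 5/4, x_0 = 8, this gives:
  X_t = 8 * exp((71/32) * t + (5/4) * B_t).
Since sigma*B_t ~ Normal(0, sigma^2 t), E[exp(sigma*B_t)] = exp(sigma^2 t / 2); so E[X_t] = x_0 * exp((mu - sigma^2/2) t) * exp(sigma^2 t / 2) = x_0 * exp(mu t) = 8*exp(3*t).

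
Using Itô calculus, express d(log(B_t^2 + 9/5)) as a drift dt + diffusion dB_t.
d(log(B_t^2 + 9/5)) = (5*(9 - 5*B_t^2)/(5*B_t^2 + 9)^2) dt + (10*B_t/(5*B_t^2 + 9)) dB_t

Itô's formula for f(B_t) gives d f(B_t) = f'(B_t) dB_t + (1/2) f''(B_t) dt. Compute derivatives of f(x) = log(x^2 + 9/5):
  f'(x)  = 10*x/(5*x^2 + 9)
  f''(x) = 10*(9 - 5*x^2)/(5*x^2 + 9)^2
Substitute x = B_t and multiply the f'' term by 1/2:
  drift     = (1/2) * (10*(9 - 5*x^2)/(5*x^2 + 9)^2) evaluated at B_t = 5*(9 - 5*B_t^2)/(5*B_t^2 + 9)^2
  diffusion = (10*x/(5*x^2 + 9)) evaluated at B_t = 10*B_t/(5*B_t^2 + 9)
Therefore d(log(B_t^2 + 9/5)) = (5*(9 - 5*B_t^2)/(5*B_t^2 + 9)^2) dt + (10*B_t/(5*B_t^2 + 9)) dB_t.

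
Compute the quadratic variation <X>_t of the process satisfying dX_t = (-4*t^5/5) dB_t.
<X>_t = 16*t^11/275

For an Itô process dX_t = a(t) dt + b(t) dB_t, the quadratic variation is <X>_t = int_0^t b(s)^2 ds (the drift term does not contribute). Here b(s) = -4*s^5/5, so
  b(s)^2 = 16*s^10/25.
Integrating from 0 to t:
  <X>_t = int_0^t (16*s^10/25) ds = 16*t^11/275.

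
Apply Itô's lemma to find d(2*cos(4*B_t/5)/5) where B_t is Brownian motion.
d(2*cos(4*B_t/5)/5) = (-16*cos(4*B_t/5)/125) dt + (-8*sin(4*B_t/5)/25) dB_t

Itô's formula for f(B_t) gives d f(B_t) = f'(B_t) dB_t + (1/2) f''(B_t) dt. Compute derivatives of f(x) = 2*cos(4*x/5)/5:
  f'(x)  = -8*sin(4*x/5)/25
  f''(x) = -32*cos(4*x/5)/125
Substitute x = B_t and multiply the f'' term by 1/2:
  drift     = (1/2) * (-32*cos(4*x/5)/125) evaluated at B_t = -16*cos(4*B_t/5)/125
  diffusion = (-8*sin(4*x/5)/25) evaluated at B_t = -8*sin(4*B_t/5)/25
Therefore d(2*cos(4*B_t/5)/5) = (-16*cos(4*B_t/5)/125) dt + (-8*sin(4*B_t/5)/25) dB_t.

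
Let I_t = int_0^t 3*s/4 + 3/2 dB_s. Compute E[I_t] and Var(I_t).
E[I_t] = 0; Var(I_t) = 3*t*(t^2 + 6*t + 12)/16

The Itô integral of a deterministic integrand f(s) has mean 0 because each increment f(s) * (B_{s+ds} - B_s) has mean 0. By the Itô isometry:
  Var( int_0^t f(s) dB_s ) = E[ (int_0^t f(s) dB_s)^2 ] = int_0^t f(s)^2 ds.
Here f(s) = 3*s/4 + 3/2, so f(s)^2 = 9*(s + 2)^2/16. Integrate:
  int_0^t (9*(s + 2)^2/16) ds = 3*t*(t^2 + 6*t + 12)/16.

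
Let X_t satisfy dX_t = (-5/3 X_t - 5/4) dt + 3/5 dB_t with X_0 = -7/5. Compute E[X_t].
E[X_t] = -3/4 - 13*exp(-5*t/3)/20

Taking expectations and using E[dB_t] = 0, the mean m(t) = E[X_t] satisfies the ODE m'(t) = a m(t) + b with m(0) = x_0. With a = -5/3, b = -5/4, x_0 = -7/5, the solution is
  m(t) = x_0 * exp(a t) + (b/a) * (exp(a t) - 1)
       = (-7/5) * exp((-5/3) t) + ((-5/4)/(-5/3)) * (exp((-5/3) t) - 1)
       = -3/4 - 13*exp(-5*t/3)/20.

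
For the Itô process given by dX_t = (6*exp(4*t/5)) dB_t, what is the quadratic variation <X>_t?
<X>_t = 45*exp(8*t/5)/2 - 45/2

For an Itô process dX_t = a(t) dt + b(t) dB_t, the quadratic variation is <X>_t = int_0^t b(s)^2 ds (the drift term does not contribute). Here b(s) = 6*exp(4*s/5), so
  b(s)^2 = 36*exp(8*s/5).
Integrating from 0 to t:
  <X>_t = int_0^t (36*exp(8*s/5)) ds = 45*exp(8*t/5)/2 - 45/2.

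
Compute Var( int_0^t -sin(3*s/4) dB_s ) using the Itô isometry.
Var = t/2 - sin(3*t/2)/3

The Itô integral of a deterministic integrand f(s) has mean 0 because each increment f(s) * (B_{s+ds} - B_s) has mean 0. By the Itô isometry:
  Var( int_0^t f(s) dB_s ) = E[ (int_0^t f(s) dB_s)^2 ] = int_0^t f(s)^2 ds.
Here f(s) = -sin(3*s/4), so f(s)^2 = sin(3*s/4)^2. Integrate:
  int_0^t (sin(3*s/4)^2) ds = t/2 - sin(3*t/2)/3.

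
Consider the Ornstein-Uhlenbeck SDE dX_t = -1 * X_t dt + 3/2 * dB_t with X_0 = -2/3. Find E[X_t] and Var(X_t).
E[X_t] = -2*exp(-t)/3; Var(X_t) = 9/8 - 9*exp(-2*t)/8

The OU SDE dX = -theta X dt + sigma dB admits the integrating factor exp(theta t): d(exp(theta t) X_t) = sigma exp(theta t) dB_t. Integrating from 0 to t:
  X_t = x_0 * exp(-theta t) + sigma * int_0^t exp(-theta (t-s)) dB_s.
The Itô integral has mean 0 and (by the Itô isometry) variance sigma^2 * int_0^t exp(-2 theta (t - s)) ds = sigma^2 * (1 - exp(-2 theta t)) / (2 theta).
With theta = 1, sigma = 3/2, x_0 = -2/3:
  E[X_t] = -2/3 * exp(-1 t) = -2*exp(-t)/3
  Var(X_t) = (3/2)^2 * (1 - exp(-2*1 t)) / (2 * 1) = 9/8 - 9*exp(-2*t)/8.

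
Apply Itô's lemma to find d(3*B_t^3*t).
d(3*B_t^3*t) = (3*B_t*(B_t^2 + 3*t)) dt + (9*B_t^2*t) dB_t

Itô's formula for f(t, x): d f(t, B_t) = (f_t + (1/2) f_xx) dt + f_x dB_t. Compute partials of f(t, x) = 3*t*x^3:
  f_t(t,x)  = 3*x^3
  f_x(t,x)  = 9*t*x^2
  f_xx(t,x) = 18*t*x
Assemble drift = f_t + (1/2) f_xx = 3*x*(3*t + x^2) and diffusion = f_x = 9*t*x^2. Substituting x = B_t:
  d(3*B_t^3*t) = (3*B_t*(B_t^2 + 3*t)) dt + (9*B_t^2*t) dB_t.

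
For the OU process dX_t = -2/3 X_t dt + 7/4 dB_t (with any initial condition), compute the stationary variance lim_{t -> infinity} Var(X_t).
lim Var(X_t) = 147/64

The OU SDE dX = -theta X dt + sigma dB admits the integrating factor exp(theta t): d(exp(theta t) X_t) = sigma exp(theta t) dB_t. Integrating from 0 to t gives X_t = x_0 * exp(-theta t) + sigma * int_0^t exp(-theta (t-s)) dB_s for any initial x_0. The Itô integral has variance (by the Itô isometry) sigma^2 * int_0^t exp(-2 theta (t - s)) ds = sigma^2 * (1 - exp(-2 theta t)) / (2 theta), independent of x_0.
With theta = 2/3, sigma = 7/4:
  Var(X_t) = (7/4)^2 * (1 - exp(-2*2/3 t)) / (2 * 2/3) = 147/64 - 147*exp(-4*t/3)/64.
As t -> infinity, exp(-2*2/3 t) -> 0, so the stationary variance is sigma^2 / (2 theta) = 147/64.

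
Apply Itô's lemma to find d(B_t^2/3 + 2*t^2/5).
d(B_t^2/3 + 2*t^2/5) = (4*t/5 + 1/3) dt + (2*B_t/3) dB_t

Itô's formula for f(t, x): d f(t, B_t) = (f_t + (1/2) f_xx) dt + f_x dB_t. Compute partials of f(t, x) = 2*t^2/5 + x^2/3:
  f_t(t,x)  = 4*t/5
  f_x(t,x)  = 2*x/3
  f_xx(t,x) = 2/3
Assemble drift = f_t + (1/2) f_xx = 4*t/5 + 1/3 and diffusion = f_x = 2*x/3. Substituting x = B_t:
  d(B_t^2/3 + 2*t^2/5) = (4*t/5 + 1/3) dt + (2*B_t/3) dB_t.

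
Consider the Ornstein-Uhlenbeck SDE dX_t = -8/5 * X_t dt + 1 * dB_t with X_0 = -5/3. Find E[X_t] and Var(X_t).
E[X_t] = -5*exp(-8*t/5)/3; Var(X_t) = 5/16 - 5*exp(-16*t/5)/16

The OU SDE dX = -theta X dt + sigma dB admits the integrating factor exp(theta t): d(exp(theta t) X_t) = sigma exp(theta t) dB_t. Integrating from 0 to t:
  X_t = x_0 * exp(-theta t) + sigma * int_0^t exp(-theta (t-s)) dB_s.
The Itô integral has mean 0 and (by the Itô isometry) variance sigma^2 * int_0^t exp(-2 theta (t - s)) ds = sigma^2 * (1 - exp(-2 theta t)) / (2 theta).
With theta = 8/5, sigma = 1, x_0 = -5/3:
  E[X_t] = -5/3 * exp(-8/5 t) = -5*exp(-8*t/5)/3
  Var(X_t) = (1)^2 * (1 - exp(-2*8/5 t)) / (2 * 8/5) = 5/16 - 5*exp(-16*t/5)/16.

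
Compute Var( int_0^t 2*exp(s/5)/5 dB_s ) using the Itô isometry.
Var = 2*exp(2*t/5)/5 - 2/5

The Itô integral of a deterministic integrand f(s) has mean 0 because each increment f(s) * (B_{s+ds} - B_s) has mean 0. By the Itô isometry:
  Var( int_0^t f(s) dB_s ) = E[ (int_0^t f(s) dB_s)^2 ] = int_0^t f(s)^2 ds.
Here f(s) = 2*exp(s/5)/5, so f(s)^2 = 4*exp(2*s/5)/25. Integrate:
  int_0^t (4*exp(2*s/5)/25) ds = 2*exp(2*t/5)/5 - 2/5.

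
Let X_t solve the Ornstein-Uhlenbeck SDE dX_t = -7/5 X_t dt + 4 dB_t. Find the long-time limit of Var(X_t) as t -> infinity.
lim Var(X_t) = 40/7

The OU SDE dX = -theta X dt + sigma dB admits the integrating factor exp(theta t): d(exp(theta t) X_t) = sigma exp(theta t) dB_t. Integrating from 0 to t gives X_t = x_0 * exp(-theta t) + sigma * int_0^t exp(-theta (t-s)) dB_s for any initial x_0. The Itô integral has variance (by the Itô isometry) sigma^2 * int_0^t exp(-2 theta (t - s)) ds = sigma^2 * (1 - exp(-2 theta t)) / (2 theta), independent of x_0.
With theta = 7/5, sigma = 4:
  Var(X_t) = (4)^2 * (1 - exp(-2*7/5 t)) / (2 * 7/5) = 40/7 - 40*exp(-14*t/5)/7.
As t -> infinity, exp(-2*7/5 t) -> 0, so the stationary variance is sigma^2 / (2 theta) = 40/7.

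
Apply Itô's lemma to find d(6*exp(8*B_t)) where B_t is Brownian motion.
d(6*exp(8*B_t)) = (192*exp(8*B_t)) dt + (48*exp(8*B_t)) dB_t

Itô's formula for f(B_t) gives d f(B_t) = f'(B_t) dB_t + (1/2) f''(B_t) dt. Compute derivatives of f(x) = 6*exp(8*x):
  f'(x)  = 48*exp(8*x)
  f''(x) = 384*exp(8*x)
Substitute x = B_t and multiply the f'' term by 1/2:
  drift     = (1/2) * (384*exp(8*x)) evaluated at B_t = 192*exp(8*B_t)
  diffusion = (48*exp(8*x)) evaluated at B_t = 48*exp(8*B_t)
Therefore d(6*exp(8*B_t)) = (192*exp(8*B_t)) dt + (48*exp(8*B_t)) dB_t.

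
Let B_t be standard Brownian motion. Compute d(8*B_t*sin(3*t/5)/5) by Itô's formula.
d(8*B_t*sin(3*t/5)/5) = (24*B_t*cos(3*t/5)/25) dt + (8*sin(3*t/5)/5) dB_t

Itô's formula for f(t, x): d f(t, B_t) = (f_t + (1/2) f_xx) dt + f_x dB_t. Compute partials of f(t, x) = 8*x*sin(3*t/5)/5:
  f_t(t,x)  = 24*x*cos(3*t/5)/25
  f_x(t,x)  = 8*sin(3*t/5)/5
  f_xx(t,x) = 0
Assemble drift = f_t + (1/2) f_xx = 24*x*cos(3*t/5)/25 and diffusion = f_x = 8*sin(3*t/5)/5. Substituting x = B_t:
  d(8*B_t*sin(3*t/5)/5) = (24*B_t*cos(3*t/5)/25) dt + (8*sin(3*t/5)/5) dB_t.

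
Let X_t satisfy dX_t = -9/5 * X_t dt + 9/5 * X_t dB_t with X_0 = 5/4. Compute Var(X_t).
Var(X_t) = (25*exp(81*t/25) - 25)*exp(-18*t/5)/16

For GBM dX = mu X dt + sigma X dB with X_0 = x_0, apply Itô to Y = log X: dY = (mu - sigma^2/2) dt + sigma dB, so Y_t = log(x_0) + (mu - sigma^2/2) t + sigma B_t and hence X_t = x_0 * exp((mu - sigma^2/2) t + sigma B_t).
With mu = -9/5, sigma = 9/5, x_0 = 5/4, this gives:
  X_t = 5/4 * exp((-171/50) * t + (9/5) * B_t).
Since sigma*B_t ~ Normal(0, sigma^2 t), E[exp(sigma*B_t)] = exp(sigma^2 t / 2); so E[X_t] = x_0 * exp((mu - sigma^2/2) t) * exp(sigma^2 t / 2) = x_0 * exp(mu t) = 5*exp(-9*t/5)/4.
Var(X_t) = E[X_t^2] - (E[X_t])^2 = x_0^2 * exp(2 mu t) * (exp(sigma^2 t) - 1) = (25*exp(81*t/25) - 25)*exp(-18*t/5)/16.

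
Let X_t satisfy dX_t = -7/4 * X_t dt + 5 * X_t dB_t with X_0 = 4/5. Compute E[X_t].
E[X_t] = 4*exp(-7*t/4)/5

For GBM dX = mu X dt + sigma X dB with X_0 = x_0, apply Itô to Y = log X: dY = (mu - sigma^2/2) dt + sigma dB, so Y_t = log(x_0) + (mu - sigma^2/2) t + sigma B_t and hence X_t = x_0 * exp((mu - sigma^2/2) t + sigma B_t).
With mu = -7/4, sigma = 5, x_0 = 4/5, this gives:
  X_t = 4/5 * exp((-57/4) * t + (5) * B_t).
Since sigma*B_t ~ Normal(0, sigma^2 t), E[exp(sigma*B_t)] = exp(sigma^2 t / 2); so E[X_t] = x_0 * exp((mu - sigma^2/2) t) * exp(sigma^2 t / 2) = x_0 * exp(mu t) = 4*exp(-7*t/4)/5.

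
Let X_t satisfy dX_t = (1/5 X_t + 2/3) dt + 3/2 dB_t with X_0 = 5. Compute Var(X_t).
Var(X_t) = 45*exp(2*t/5)/8 - 45/8

The variance V(t) = Var(X_t) satisfies V'(t) = 2 a V(t) + c^2 with V(0) = 0 (drift coefficient is linear in X, diffusion is constant). With a = 1/5, c = 3/2, the solution is
  V(t) = (c^2 / (2 a)) * (exp(2 a t) - 1)
       = ((3/2)^2 / (2*(1/5))) * (exp((2/5) t) - 1)
       = 45*exp(2*t/5)/8 - 45/8.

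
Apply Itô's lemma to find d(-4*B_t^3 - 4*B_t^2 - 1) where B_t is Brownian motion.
d(-4*B_t^3 - 4*B_t^2 - 1) = (-12*B_t - 4) dt + (4*B_t*(-3*B_t - 2)) dB_t

Itô's formula for f(B_t) gives d f(B_t) = f'(B_t) dB_t + (1/2) f''(B_t) dt. Compute derivatives of f(x) = -4*x^3 - 4*x^2 - 1:
  f'(x)  = 4*x*(-3*x - 2)
  f''(x) = -24*x - 8
Substitute x = B_t and multiply the f'' term by 1/2:
  drift     = (1/2) * (-24*x - 8) evaluated at B_t = -12*B_t - 4
  diffusion = (4*x*(-3*x - 2)) evaluated at B_t = 4*B_t*(-3*B_t - 2)
Therefore d(-4*B_t^3 - 4*B_t^2 - 1) = (-12*B_t - 4) dt + (4*B_t*(-3*B_t - 2)) dB_t.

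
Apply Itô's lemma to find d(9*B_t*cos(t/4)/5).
d(9*B_t*cos(t/4)/5) = (-9*B_t*sin(t/4)/20) dt + (9*cos(t/4)/5) dB_t

Itô's formula for f(t, x): d f(t, B_t) = (f_t + (1/2) f_xx) dt + f_x dB_t. Compute partials of f(t, x) = 9*x*cos(t/4)/5:
  f_t(t,x)  = -9*x*sin(t/4)/20
  f_x(t,x)  = 9*cos(t/4)/5
  f_xx(t,x) = 0
Assemble drift = f_t + (1/2) f_xx = -9*x*sin(t/4)/20 and diffusion = f_x = 9*cos(t/4)/5. Substituting x = B_t:
  d(9*B_t*cos(t/4)/5) = (-9*B_t*sin(t/4)/20) dt + (9*cos(t/4)/5) dB_t.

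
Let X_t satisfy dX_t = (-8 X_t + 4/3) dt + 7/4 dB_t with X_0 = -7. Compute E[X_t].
E[X_t] = 1/6 - 43*exp(-8*t)/6

Taking expectations and using E[dB_t] = 0, the mean m(t) = E[X_t] satisfies the ODE m'(t) = a m(t) + b with m(0) = x_0. With a = -8, b = 4/3, x_0 = -7, the solution is
  m(t) = x_0 * exp(a t) + (b/a) * (exp(a t) - 1)
       = (-7) * exp((-8) t) + ((4/3)/(-8)) * (exp((-8) t) - 1)
       = 1/6 - 43*exp(-8*t)/6.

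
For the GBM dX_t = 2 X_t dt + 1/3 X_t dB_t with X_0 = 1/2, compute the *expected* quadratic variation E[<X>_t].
E[<X>_t] = exp(37*t/9)/148 - 1/148

<X>_t = int_0^t ((1/3) * X_s)^2 ds. Taking expectation inside the integral: E[<X>_t] = (1/3)^2 * int_0^t E[X_s^2] ds. For GBM, E[X_s^2] = x_0^2 * exp((2 mu + sigma^2) s). Integrating:
  E[<X>_t] = (1/3)^2 * (1/2)^2 * (exp((2*2 + (1/3)^2) t) - 1) / (2*2 + (1/3)^2)
           = (1/3)^2 * (1/2)^2 * (exp((37/9) t) - 1) / (37/9) = exp(37*t/9)/148 - 1/148.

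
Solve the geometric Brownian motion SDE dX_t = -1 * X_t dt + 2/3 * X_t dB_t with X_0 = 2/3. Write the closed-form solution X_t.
X_t = 2/3 * exp((-11/9) * t + (2/3) * B_t)

For GBM dX = mu X dt + sigma X dB with X_0 = x_0, apply Itô to Y = log X: dY = (mu - sigma^2/2) dt + sigma dB, so Y_t = log(x_0) + (mu - sigma^2/2) t + sigma B_t and hence X_t = x_0 * exp((mu - sigma^2/2) t + sigma B_t).
With mu = -1, sigma = 2/3, x_0 = 2/3, this gives:
  X_t = 2/3 * exp((-11/9) * t + (2/3) * B_t).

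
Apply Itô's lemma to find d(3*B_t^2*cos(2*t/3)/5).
d(3*B_t^2*cos(2*t/3)/5) = (-2*B_t^2*sin(2*t/3)/5 + 3*cos(2*t/3)/5) dt + (6*B_t*cos(2*t/3)/5) dB_t

Itô's formula for f(t, x): d f(t, B_t) = (f_t + (1/2) f_xx) dt + f_x dB_t. Compute partials of f(t, x) = 3*x^2*cos(2*t/3)/5:
  f_t(t,x)  = -2*x^2*sin(2*t/3)/5
  f_x(t,x)  = 6*x*cos(2*t/3)/5
  f_xx(t,x) = 6*cos(2*t/3)/5
Assemble drift = f_t + (1/2) f_xx = -2*x^2*sin(2*t/3)/5 + 3*cos(2*t/3)/5 and diffusion = f_x = 6*x*cos(2*t/3)/5. Substituting x = B_t:
  d(3*B_t^2*cos(2*t/3)/5) = (-2*B_t^2*sin(2*t/3)/5 + 3*cos(2*t/3)/5) dt + (6*B_t*cos(2*t/3)/5) dB_t.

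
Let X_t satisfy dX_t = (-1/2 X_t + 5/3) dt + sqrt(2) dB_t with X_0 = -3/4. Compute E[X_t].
E[X_t] = 10/3 - 49*exp(-t/2)/12

Taking expectations and using E[dB_t] = 0, the mean m(t) = E[X_t] satisfies the ODE m'(t) = a m(t) + b with m(0) = x_0. With a = -1/2, b = 5/3, x_0 = -3/4, the solution is
  m(t) = x_0 * exp(a t) + (b/a) * (exp(a t) - 1)
       = (-3/4) * exp((-1/2) t) + ((5/3)/(-1/2)) * (exp((-1/2) t) - 1)
       = 10/3 - 49*exp(-t/2)/12.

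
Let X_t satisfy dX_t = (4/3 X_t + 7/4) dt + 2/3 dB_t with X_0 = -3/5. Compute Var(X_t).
Var(X_t) = exp(8*t/3)/6 - 1/6

The variance V(t) = Var(X_t) satisfies V'(t) = 2 a V(t) + c^2 with V(0) = 0 (drift coefficient is linear in X, diffusion is constant). With a = 4/3, c = 2/3, the solution is
  V(t) = (c^2 / (2 a)) * (exp(2 a t) - 1)
       = ((2/3)^2 / (2*(4/3))) * (exp((8/3) t) - 1)
       = exp(8*t/3)/6 - 1/6.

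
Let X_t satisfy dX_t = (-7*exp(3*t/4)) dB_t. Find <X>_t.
<X>_t = 98*exp(3*t/2)/3 - 98/3

For an Itô process dX_t = a(t) dt + b(t) dB_t, the quadratic variation is <X>_t = int_0^t b(s)^2 ds (the drift term does not contribute). Here b(s) = -7*exp(3*s/4), so
  b(s)^2 = 49*exp(3*s/2).
Integrating from 0 to t:
  <X>_t = int_0^t (49*exp(3*s/2)) ds = 98*exp(3*t/2)/3 - 98/3.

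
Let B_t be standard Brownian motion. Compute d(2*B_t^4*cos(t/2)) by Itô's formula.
d(2*B_t^4*cos(t/2)) = (B_t^2*(-B_t^2*sin(t/2) + 12*cos(t/2))) dt + (8*B_t^3*cos(t/2)) dB_t

Itô's formula for f(t, x): d f(t, B_t) = (f_t + (1/2) f_xx) dt + f_x dB_t. Compute partials of f(t, x) = 2*x^4*cos(t/2):
  f_t(t,x)  = -x^4*sin(t/2)
  f_x(t,x)  = 8*x^3*cos(t/2)
  f_xx(t,x) = 24*x^2*cos(t/2)
Assemble drift = f_t + (1/2) f_xx = x^2*(-x^2*sin(t/2) + 12*cos(t/2)) and diffusion = f_x = 8*x^3*cos(t/2). Substituting x = B_t:
  d(2*B_t^4*cos(t/2)) = (B_t^2*(-B_t^2*sin(t/2) + 12*cos(t/2))) dt + (8*B_t^3*cos(t/2)) dB_t.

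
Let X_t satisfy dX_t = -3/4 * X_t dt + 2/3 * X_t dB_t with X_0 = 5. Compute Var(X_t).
Var(X_t) = (25*exp(4*t/9) - 25)*exp(-3*t/2)

For GBM dX = mu X dt + sigma X dB with X_0 = x_0, apply Itô to Y = log X: dY = (mu - sigma^2/2) dt + sigma dB, so Y_t = log(x_0) + (mu - sigma^2/2) t + sigma B_t and hence X_t = x_0 * exp((mu - sigma^2/2) t + sigma B_t).
With mu = -3/4, sigma = 2/3, x_0 = 5, this gives:
  X_t = 5 * exp((-35/36) * t + (2/3) * B_t).
Since sigma*B_t ~ Normal(0, sigma^2 t), E[exp(sigma*B_t)] = exp(sigma^2 t / 2); so E[X_t] = x_0 * exp((mu - sigma^2/2) t) * exp(sigma^2 t / 2) = x_0 * exp(mu t) = 5*exp(-3*t/4).
Var(X_t) = E[X_t^2] - (E[X_t])^2 = x_0^2 * exp(2 mu t) * (exp(sigma^2 t) - 1) = (25*exp(4*t/9) - 25)*exp(-3*t/2).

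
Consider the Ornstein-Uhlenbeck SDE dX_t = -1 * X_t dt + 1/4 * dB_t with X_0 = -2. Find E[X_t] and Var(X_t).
E[X_t] = -2*exp(-t); Var(X_t) = 1/32 - exp(-2*t)/32

The OU SDE dX = -theta X dt + sigma dB admits the integrating factor exp(theta t): d(exp(theta t) X_t) = sigma exp(theta t) dB_t. Integrating from 0 to t:
  X_t = x_0 * exp(-theta t) + sigma * int_0^t exp(-theta (t-s)) dB_s.
The Itô integral has mean 0 and (by the Itô isometry) variance sigma^2 * int_0^t exp(-2 theta (t - s)) ds = sigma^2 * (1 - exp(-2 theta t)) / (2 theta).
With theta = 1, sigma = 1/4, x_0 = -2:
  E[X_t] = -2 * exp(-1 t) = -2*exp(-t)
  Var(X_t) = (1/4)^2 * (1 - exp(-2*1 t)) / (2 * 1) = 1/32 - exp(-2*t)/32.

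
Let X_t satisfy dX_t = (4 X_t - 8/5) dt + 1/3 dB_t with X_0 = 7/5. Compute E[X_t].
E[X_t] = exp(4*t) + 2/5

Taking expectations and using E[dB_t] = 0, the mean m(t) = E[X_t] satisfies the ODE m'(t) = a m(t) + b with m(0) = x_0. With a = 4, b = -8/5, x_0 = 7/5, the solution is
  m(t) = x_0 * exp(a t) + (b/a) * (exp(a t) - 1)
       = (7/5) * exp(4 t) + ((-8/5)/4) * (exp(4 t) - 1)
       = exp(4*t) + 2/5.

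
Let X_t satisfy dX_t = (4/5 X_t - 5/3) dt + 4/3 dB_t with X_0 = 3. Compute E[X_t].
E[X_t] = 11*exp(4*t/5)/12 + 25/12

Taking expectations and using E[dB_t] = 0, the mean m(t) = E[X_t] satisfies the ODE m'(t) = a m(t) + b with m(0) = x_0. With a = 4/5, b = -5/3, x_0 = 3, the solution is
  m(t) = x_0 * exp(a t) + (b/a) * (exp(a t) - 1)
       = 3 * exp((4/5) t) + ((-5/3)/(4/5)) * (exp((4/5) t) - 1)
       = 11*exp(4*t/5)/12 + 25/12.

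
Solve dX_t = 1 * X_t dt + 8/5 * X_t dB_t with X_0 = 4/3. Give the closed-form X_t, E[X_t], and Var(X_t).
X_t = 4/3 * exp((-7/25) t + (8/5) B_t); E[X_t] = 4*exp(t)/3; Var(X_t) = 16*(exp(64*t/25) - 1)*exp(2*t)/9

For GBM dX = mu X dt + sigma X dB with X_0 = x_0, apply Itô to Y = log X: dY = (mu - sigma^2/2) dt + sigma dB, so Y_t = log(x_0) + (mu - sigma^2/2) t + sigma B_t and hence X_t = x_0 * exp((mu - sigma^2/2) t + sigma B_t).
With mu = 1, sigma = 8/5, x_0 = 4/3, this gives:
  X_t = 4/3 * exp((-7/25) * t + (8/5) * B_t).
Since sigma*B_t ~ Normal(0, sigma^2 t), E[exp(sigma*B_t)] = exp(sigma^2 t / 2); so E[X_t] = x_0 * exp((mu - sigma^2/2) t) * exp(sigma^2 t / 2) = x_0 * exp(mu t) = 4*exp(t)/3.
Var(X_t) = E[X_t^2] - (E[X_t])^2 = x_0^2 * exp(2 mu t) * (exp(sigma^2 t) - 1) = 16*(exp(64*t/25) - 1)*exp(2*t)/9.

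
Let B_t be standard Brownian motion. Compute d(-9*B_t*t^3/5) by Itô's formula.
d(-9*B_t*t^3/5) = (-27*B_t*t^2/5) dt + (-9*t^3/5) dB_t

Itô's formula for f(t, x): d f(t, B_t) = (f_t + (1/2) f_xx) dt + f_x dB_t. Compute partials of f(t, x) = -9*t^3*x/5:
  f_t(t,x)  = -27*t^2*x/5
  f_x(t,x)  = -9*t^3/5
  f_xx(t,x) = 0
Assemble drift = f_t + (1/2) f_xx = -27*t^2*x/5 and diffusion = f_x = -9*t^3/5. Substituting x = B_t:
  d(-9*B_t*t^3/5) = (-27*B_t*t^2/5) dt + (-9*t^3/5) dB_t.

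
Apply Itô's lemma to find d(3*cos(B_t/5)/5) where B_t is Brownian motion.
d(3*cos(B_t/5)/5) = (-3*cos(B_t/5)/250) dt + (-3*sin(B_t/5)/25) dB_t

Itô's formula for f(B_t) gives d f(B_t) = f'(B_t) dB_t + (1/2) f''(B_t) dt. Compute derivatives of f(x) = 3*cos(x/5)/5:
  f'(x)  = -3*sin(x/5)/25
  f''(x) = -3*cos(x/5)/125
Substitute x = B_t and multiply the f'' term by 1/2:
  drift     = (1/2) * (-3*cos(x/5)/125) evaluated at B_t = -3*cos(B_t/5)/250
  diffusion = (-3*sin(x/5)/25) evaluated at B_t = -3*sin(B_t/5)/25
Therefore d(3*cos(B_t/5)/5) = (-3*cos(B_t/5)/250) dt + (-3*sin(B_t/5)/25) dB_t.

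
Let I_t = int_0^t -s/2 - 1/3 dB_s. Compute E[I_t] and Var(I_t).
E[I_t] = 0; Var(I_t) = t*(3*t^2 + 6*t + 4)/36

The Itô integral of a deterministic integrand f(s) has mean 0 because each increment f(s) * (B_{s+ds} - B_s) has mean 0. By the Itô isometry:
  Var( int_0^t f(s) dB_s ) = E[ (int_0^t f(s) dB_s)^2 ] = int_0^t f(s)^2 ds.
Here f(s) = -s/2 - 1/3, so f(s)^2 = (3*s + 2)^2/36. Integrate:
  int_0^t ((3*s + 2)^2/36) ds = t*(3*t^2 + 6*t + 4)/36.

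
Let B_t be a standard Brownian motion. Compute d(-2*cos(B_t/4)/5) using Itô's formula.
d(-2*cos(B_t/4)/5) = (cos(B_t/4)/80) dt + (sin(B_t/4)/10) dB_t

Itô's formula for f(B_t) gives d f(B_t) = f'(B_t) dB_t + (1/2) f''(B_t) dt. Compute derivatives of f(x) = -2*cos(x/4)/5:
  f'(x)  = sin(x/4)/10
  f''(x) = cos(x/4)/40
Substitute x = B_t and multiply the f'' term by 1/2:
  drift     = (1/2) * (cos(x/4)/40) evaluated at B_t = cos(B_t/4)/80
  diffusion = (sin(x/4)/10) evaluated at B_t = sin(B_t/4)/10
Therefore d(-2*cos(B_t/4)/5) = (cos(B_t/4)/80) dt + (sin(B_t/4)/10) dB_t.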